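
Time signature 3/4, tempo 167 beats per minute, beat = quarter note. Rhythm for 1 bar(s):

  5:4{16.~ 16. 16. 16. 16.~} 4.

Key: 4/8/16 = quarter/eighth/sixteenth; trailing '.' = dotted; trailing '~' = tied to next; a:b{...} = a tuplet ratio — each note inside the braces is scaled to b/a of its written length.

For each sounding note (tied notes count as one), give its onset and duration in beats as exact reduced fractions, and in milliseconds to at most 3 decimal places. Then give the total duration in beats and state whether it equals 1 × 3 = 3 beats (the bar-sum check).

1) 0.0ms=0b +215.569ms=3/5b
2) 215.569ms=3/5b +107.784ms=3/10b
3) 323.353ms=9/10b +107.784ms=3/10b
4) 431.138ms=6/5b +646.707ms=9/5b
Σ=3b of 3 (167bpm 3/4) — PASS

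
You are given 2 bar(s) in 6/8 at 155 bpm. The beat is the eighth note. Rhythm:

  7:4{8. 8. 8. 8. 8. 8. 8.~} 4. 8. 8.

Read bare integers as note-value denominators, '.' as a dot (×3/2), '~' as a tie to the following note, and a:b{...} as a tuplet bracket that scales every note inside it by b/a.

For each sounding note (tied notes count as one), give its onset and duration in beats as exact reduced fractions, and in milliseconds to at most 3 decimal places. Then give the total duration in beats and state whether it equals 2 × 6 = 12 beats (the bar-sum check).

1) 0.0ms=0b +331.797ms=6/7b
2) 331.797ms=6/7b +331.797ms=6/7b
3) 663.594ms=12/7b +331.797ms=6/7b
4) 995.392ms=18/7b +331.797ms=6/7b
5) 1327.189ms=24/7b +331.797ms=6/7b
6) 1658.986ms=30/7b +331.797ms=6/7b
7) 1990.783ms=36/7b +1493.088ms=27/7b
8) 3483.871ms=9b +580.645ms=3/2b
9) 4064.516ms=21/2b +580.645ms=3/2b
Σ=12b of 12 (155bpm 6/8) — PASS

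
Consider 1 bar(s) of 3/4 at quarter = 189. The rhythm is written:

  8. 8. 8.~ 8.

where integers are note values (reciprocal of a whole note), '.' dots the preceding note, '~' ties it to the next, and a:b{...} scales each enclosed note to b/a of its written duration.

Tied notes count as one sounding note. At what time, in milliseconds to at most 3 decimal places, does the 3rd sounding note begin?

note 3 onset = 3/2b = 476.19ms

1. 0.0ms @ 0 + 238.095ms (3/4)
2. 238.095ms @ 3/4 + 238.095ms (3/4)
3. 476.19ms @ 3/2 + 476.19ms (3/2)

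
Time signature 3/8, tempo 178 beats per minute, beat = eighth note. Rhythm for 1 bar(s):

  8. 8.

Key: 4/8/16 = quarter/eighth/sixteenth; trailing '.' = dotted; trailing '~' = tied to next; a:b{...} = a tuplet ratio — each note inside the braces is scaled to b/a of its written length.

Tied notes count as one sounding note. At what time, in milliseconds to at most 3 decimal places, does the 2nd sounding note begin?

1. 0.0ms @ 0 + 505.618ms (3/2)
2. 505.618ms @ 3/2 + 505.618ms (3/2)

note 2 onset = 3/2b = 505.618ms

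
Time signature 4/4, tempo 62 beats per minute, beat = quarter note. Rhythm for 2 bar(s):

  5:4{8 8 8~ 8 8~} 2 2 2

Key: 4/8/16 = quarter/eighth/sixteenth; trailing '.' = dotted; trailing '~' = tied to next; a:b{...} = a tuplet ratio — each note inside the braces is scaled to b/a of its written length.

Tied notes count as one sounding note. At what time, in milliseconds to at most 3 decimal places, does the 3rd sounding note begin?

note 3 onset = 4/5b = 774.194ms

1. 0.0ms @ 0 + 387.097ms (2/5)
2. 387.097ms @ 2/5 + 387.097ms (2/5)
3. 774.194ms @ 4/5 + 774.194ms (4/5)
4. 1548.387ms @ 8/5 + 2322.581ms (12/5)
5. 3870.968ms @ 4 + 1935.484ms (2)
6. 5806.452ms @ 6 + 1935.484ms (2)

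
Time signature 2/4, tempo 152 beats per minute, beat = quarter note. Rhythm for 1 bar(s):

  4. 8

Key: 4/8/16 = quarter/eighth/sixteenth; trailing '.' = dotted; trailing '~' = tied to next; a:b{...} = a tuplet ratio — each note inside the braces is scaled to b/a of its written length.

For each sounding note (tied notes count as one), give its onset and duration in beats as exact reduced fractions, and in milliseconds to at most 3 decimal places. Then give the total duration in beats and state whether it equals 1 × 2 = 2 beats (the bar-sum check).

1) 0.0ms=0b +592.105ms=3/2b
2) 592.105ms=3/2b +197.368ms=1/2b
Σ=2b of 2 (152bpm 2/4) — PASS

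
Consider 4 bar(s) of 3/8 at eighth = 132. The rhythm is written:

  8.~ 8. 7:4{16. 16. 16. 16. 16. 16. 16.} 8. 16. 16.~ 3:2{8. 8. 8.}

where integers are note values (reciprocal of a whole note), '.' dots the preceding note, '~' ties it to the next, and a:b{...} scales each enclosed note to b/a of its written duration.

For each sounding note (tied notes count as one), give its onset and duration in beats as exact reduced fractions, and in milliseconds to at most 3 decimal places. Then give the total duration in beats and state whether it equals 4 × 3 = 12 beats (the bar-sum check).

1) 0.0ms=0b +1363.636ms=3b
2) 1363.636ms=3b +194.805ms=3/7b
3) 1558.442ms=24/7b +194.805ms=3/7b
4) 1753.247ms=27/7b +194.805ms=3/7b
5) 1948.052ms=30/7b +194.805ms=3/7b
6) 2142.857ms=33/7b +194.805ms=3/7b
7) 2337.662ms=36/7b +194.805ms=3/7b
8) 2532.468ms=39/7b +194.805ms=3/7b
9) 2727.273ms=6b +681.818ms=3/2b
10) 3409.091ms=15/2b +340.909ms=3/4b
11) 3750.0ms=33/4b +795.455ms=7/4b
12) 4545.455ms=10b +454.545ms=1b
13) 5000.0ms=11b +454.545ms=1b
Σ=12b of 12 (132bpm 3/8) — PASS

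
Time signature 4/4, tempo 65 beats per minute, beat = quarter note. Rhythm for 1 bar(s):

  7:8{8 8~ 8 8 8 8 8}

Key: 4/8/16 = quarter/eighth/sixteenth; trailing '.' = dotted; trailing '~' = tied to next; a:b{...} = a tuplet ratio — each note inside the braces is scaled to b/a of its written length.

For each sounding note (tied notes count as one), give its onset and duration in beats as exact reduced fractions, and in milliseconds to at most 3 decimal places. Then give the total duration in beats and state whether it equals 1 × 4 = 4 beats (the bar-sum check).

1) 0.0ms=0b +527.473ms=4/7b
2) 527.473ms=4/7b +1054.945ms=8/7b
3) 1582.418ms=12/7b +527.473ms=4/7b
4) 2109.89ms=16/7b +527.473ms=4/7b
5) 2637.363ms=20/7b +527.473ms=4/7b
6) 3164.835ms=24/7b +527.473ms=4/7b
Σ=4b of 4 (65bpm 4/4) — PASS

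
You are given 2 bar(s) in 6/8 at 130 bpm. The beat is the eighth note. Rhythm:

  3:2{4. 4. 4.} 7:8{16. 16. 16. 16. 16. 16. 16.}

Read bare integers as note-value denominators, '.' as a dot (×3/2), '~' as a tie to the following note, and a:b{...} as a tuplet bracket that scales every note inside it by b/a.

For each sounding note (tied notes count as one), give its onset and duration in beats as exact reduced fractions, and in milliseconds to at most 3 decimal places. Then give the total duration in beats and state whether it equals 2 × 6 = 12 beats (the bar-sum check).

1) 0.0ms=0b +923.077ms=2b
2) 923.077ms=2b +923.077ms=2b
3) 1846.154ms=4b +923.077ms=2b
4) 2769.231ms=6b +395.604ms=6/7b
5) 3164.835ms=48/7b +395.604ms=6/7b
6) 3560.44ms=54/7b +395.604ms=6/7b
7) 3956.044ms=60/7b +395.604ms=6/7b
8) 4351.648ms=66/7b +395.604ms=6/7b
9) 4747.253ms=72/7b +395.604ms=6/7b
10) 5142.857ms=78/7b +395.604ms=6/7b
Σ=12b of 12 (130bpm 6/8) — PASS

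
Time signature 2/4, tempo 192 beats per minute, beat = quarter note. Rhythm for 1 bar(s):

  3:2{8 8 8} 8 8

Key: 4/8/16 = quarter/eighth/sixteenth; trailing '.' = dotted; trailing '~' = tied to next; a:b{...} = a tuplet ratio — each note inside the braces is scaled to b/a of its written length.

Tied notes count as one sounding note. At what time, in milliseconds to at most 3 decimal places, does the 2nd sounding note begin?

note 2 onset = 1/3b = 104.167ms

1. 0.0ms @ 0 + 104.167ms (1/3)
2. 104.167ms @ 1/3 + 104.167ms (1/3)
3. 208.333ms @ 2/3 + 104.167ms (1/3)
4. 312.5ms @ 1 + 156.25ms (1/2)
5. 468.75ms @ 3/2 + 156.25ms (1/2)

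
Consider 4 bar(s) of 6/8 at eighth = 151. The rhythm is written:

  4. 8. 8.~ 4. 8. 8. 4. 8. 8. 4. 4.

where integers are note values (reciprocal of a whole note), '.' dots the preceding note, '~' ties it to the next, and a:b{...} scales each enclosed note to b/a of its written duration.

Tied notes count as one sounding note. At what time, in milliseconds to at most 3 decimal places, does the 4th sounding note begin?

note 4 onset = 9b = 3576.159ms

1. 0.0ms @ 0 + 1192.053ms (3)
2. 1192.053ms @ 3 + 596.026ms (3/2)
3. 1788.079ms @ 9/2 + 1788.079ms (9/2)
4. 3576.159ms @ 9 + 596.026ms (3/2)
5. 4172.185ms @ 21/2 + 596.026ms (3/2)
6. 4768.212ms @ 12 + 1192.053ms (3)
7. 5960.265ms @ 15 + 596.026ms (3/2)
8. 6556.291ms @ 33/2 + 596.026ms (3/2)
9. 7152.318ms @ 18 + 1192.053ms (3)
10. 8344.371ms @ 21 + 1192.053ms (3)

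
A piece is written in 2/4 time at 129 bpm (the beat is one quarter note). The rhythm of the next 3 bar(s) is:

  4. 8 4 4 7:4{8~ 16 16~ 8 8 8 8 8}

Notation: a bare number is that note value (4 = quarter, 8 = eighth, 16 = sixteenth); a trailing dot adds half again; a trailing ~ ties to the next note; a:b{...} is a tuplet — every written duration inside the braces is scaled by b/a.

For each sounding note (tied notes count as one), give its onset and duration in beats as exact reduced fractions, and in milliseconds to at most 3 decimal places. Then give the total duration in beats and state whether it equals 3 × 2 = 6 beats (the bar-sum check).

1) 0.0ms=0b +697.674ms=3/2b
2) 697.674ms=3/2b +232.558ms=1/2b
3) 930.233ms=2b +465.116ms=1b
4) 1395.349ms=3b +465.116ms=1b
5) 1860.465ms=4b +199.336ms=3/7b
6) 2059.801ms=31/7b +199.336ms=3/7b
7) 2259.136ms=34/7b +132.89ms=2/7b
8) 2392.027ms=36/7b +132.89ms=2/7b
9) 2524.917ms=38/7b +132.89ms=2/7b
10) 2657.807ms=40/7b +132.89ms=2/7b
Σ=6b of 6 (129bpm 2/4) — PASS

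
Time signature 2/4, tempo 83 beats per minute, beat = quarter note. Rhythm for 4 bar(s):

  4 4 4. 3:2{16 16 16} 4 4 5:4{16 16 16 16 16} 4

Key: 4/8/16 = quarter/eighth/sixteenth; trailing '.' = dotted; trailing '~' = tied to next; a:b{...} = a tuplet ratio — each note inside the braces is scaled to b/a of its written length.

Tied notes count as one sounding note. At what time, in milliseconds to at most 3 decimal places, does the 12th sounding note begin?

1. 0.0ms @ 0 + 722.892ms (1)
2. 722.892ms @ 1 + 722.892ms (1)
3. 1445.783ms @ 2 + 1084.337ms (3/2)
4. 2530.12ms @ 7/2 + 120.482ms (1/6)
5. 2650.602ms @ 11/3 + 120.482ms (1/6)
6. 2771.084ms @ 23/6 + 120.482ms (1/6)
7. 2891.566ms @ 4 + 722.892ms (1)
8. 3614.458ms @ 5 + 722.892ms (1)
9. 4337.349ms @ 6 + 144.578ms (1/5)
10. 4481.928ms @ 31/5 + 144.578ms (1/5)
11. 4626.506ms @ 32/5 + 144.578ms (1/5)
12. 4771.084ms @ 33/5 + 144.578ms (1/5)
13. 4915.663ms @ 34/5 + 144.578ms (1/5)
14. 5060.241ms @ 7 + 722.892ms (1)

note 12 onset = 33/5b = 4771.084ms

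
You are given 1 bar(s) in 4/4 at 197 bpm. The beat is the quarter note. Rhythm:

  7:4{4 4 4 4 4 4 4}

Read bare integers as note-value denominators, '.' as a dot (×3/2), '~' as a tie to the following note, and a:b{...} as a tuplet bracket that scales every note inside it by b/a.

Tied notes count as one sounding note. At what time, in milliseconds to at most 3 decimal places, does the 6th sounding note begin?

1. 0.0ms @ 0 + 174.039ms (4/7)
2. 174.039ms @ 4/7 + 174.039ms (4/7)
3. 348.078ms @ 8/7 + 174.039ms (4/7)
4. 522.117ms @ 12/7 + 174.039ms (4/7)
5. 696.157ms @ 16/7 + 174.039ms (4/7)
6. 870.196ms @ 20/7 + 174.039ms (4/7)
7. 1044.235ms @ 24/7 + 174.039ms (4/7)

note 6 onset = 20/7b = 870.196ms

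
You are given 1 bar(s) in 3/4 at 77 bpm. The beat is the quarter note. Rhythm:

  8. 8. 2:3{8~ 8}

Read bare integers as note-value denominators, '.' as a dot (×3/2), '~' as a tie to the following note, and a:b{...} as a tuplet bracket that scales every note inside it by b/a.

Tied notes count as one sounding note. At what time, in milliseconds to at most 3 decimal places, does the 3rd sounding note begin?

note 3 onset = 3/2b = 1168.831ms

1. 0.0ms @ 0 + 584.416ms (3/4)
2. 584.416ms @ 3/4 + 584.416ms (3/4)
3. 1168.831ms @ 3/2 + 1168.831ms (3/2)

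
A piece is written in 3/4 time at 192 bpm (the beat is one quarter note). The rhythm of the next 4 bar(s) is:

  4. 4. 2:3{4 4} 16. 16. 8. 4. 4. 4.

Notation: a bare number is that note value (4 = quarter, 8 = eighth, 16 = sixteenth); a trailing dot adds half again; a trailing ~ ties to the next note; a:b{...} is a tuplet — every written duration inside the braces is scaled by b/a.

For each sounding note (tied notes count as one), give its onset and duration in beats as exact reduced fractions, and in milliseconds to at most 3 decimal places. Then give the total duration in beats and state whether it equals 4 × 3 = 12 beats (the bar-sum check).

1) 0.0ms=0b +468.75ms=3/2b
2) 468.75ms=3/2b +468.75ms=3/2b
3) 937.5ms=3b +468.75ms=3/2b
4) 1406.25ms=9/2b +468.75ms=3/2b
5) 1875.0ms=6b +117.188ms=3/8b
6) 1992.188ms=51/8b +117.188ms=3/8b
7) 2109.375ms=27/4b +234.375ms=3/4b
8) 2343.75ms=15/2b +468.75ms=3/2b
9) 2812.5ms=9b +468.75ms=3/2b
10) 3281.25ms=21/2b +468.75ms=3/2b
Σ=12b of 12 (192bpm 3/4) — PASS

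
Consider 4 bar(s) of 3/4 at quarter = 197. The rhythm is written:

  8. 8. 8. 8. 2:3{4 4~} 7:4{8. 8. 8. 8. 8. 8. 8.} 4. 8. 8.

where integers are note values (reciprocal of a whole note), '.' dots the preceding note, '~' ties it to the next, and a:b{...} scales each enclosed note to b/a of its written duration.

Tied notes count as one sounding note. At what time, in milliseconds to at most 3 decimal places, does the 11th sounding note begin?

1. 0.0ms @ 0 + 228.426ms (3/4)
2. 228.426ms @ 3/4 + 228.426ms (3/4)
3. 456.853ms @ 3/2 + 228.426ms (3/4)
4. 685.279ms @ 9/4 + 228.426ms (3/4)
5. 913.706ms @ 3 + 456.853ms (3/2)
6. 1370.558ms @ 9/2 + 587.382ms (27/14)
7. 1957.941ms @ 45/7 + 130.529ms (3/7)
8. 2088.47ms @ 48/7 + 130.529ms (3/7)
9. 2218.999ms @ 51/7 + 130.529ms (3/7)
10. 2349.529ms @ 54/7 + 130.529ms (3/7)
11. 2480.058ms @ 57/7 + 130.529ms (3/7)
12. 2610.587ms @ 60/7 + 130.529ms (3/7)
13. 2741.117ms @ 9 + 456.853ms (3/2)
14. 3197.97ms @ 21/2 + 228.426ms (3/4)
15. 3426.396ms @ 45/4 + 228.426ms (3/4)

note 11 onset = 57/7b = 2480.058ms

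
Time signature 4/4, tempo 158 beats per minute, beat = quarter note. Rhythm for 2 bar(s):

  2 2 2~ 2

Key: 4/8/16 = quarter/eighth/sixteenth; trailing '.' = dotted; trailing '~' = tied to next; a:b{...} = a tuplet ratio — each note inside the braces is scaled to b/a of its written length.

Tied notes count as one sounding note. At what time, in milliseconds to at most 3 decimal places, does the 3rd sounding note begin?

note 3 onset = 4b = 1518.987ms

1. 0.0ms @ 0 + 759.494ms (2)
2. 759.494ms @ 2 + 759.494ms (2)
3. 1518.987ms @ 4 + 1518.987ms (4)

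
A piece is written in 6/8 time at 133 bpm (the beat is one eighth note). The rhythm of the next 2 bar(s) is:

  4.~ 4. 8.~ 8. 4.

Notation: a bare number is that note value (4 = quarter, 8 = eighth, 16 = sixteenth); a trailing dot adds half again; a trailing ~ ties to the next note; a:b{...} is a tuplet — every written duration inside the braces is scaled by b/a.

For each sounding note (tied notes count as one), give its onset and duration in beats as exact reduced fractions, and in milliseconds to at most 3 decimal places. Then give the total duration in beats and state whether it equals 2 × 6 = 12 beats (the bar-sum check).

1) 0.0ms=0b +2706.767ms=6b
2) 2706.767ms=6b +1353.383ms=3b
3) 4060.15ms=9b +1353.383ms=3b
Σ=12b of 12 (133bpm 6/8) — PASS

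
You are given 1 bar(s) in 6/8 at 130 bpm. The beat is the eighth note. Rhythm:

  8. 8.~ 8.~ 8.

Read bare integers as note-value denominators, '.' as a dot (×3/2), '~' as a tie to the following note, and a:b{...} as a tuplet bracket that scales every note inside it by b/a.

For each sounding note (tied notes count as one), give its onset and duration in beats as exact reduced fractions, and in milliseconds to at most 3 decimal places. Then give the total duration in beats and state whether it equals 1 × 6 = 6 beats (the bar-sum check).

1) 0.0ms=0b +692.308ms=3/2b
2) 692.308ms=3/2b +2076.923ms=9/2b
Σ=6b of 6 (130bpm 6/8) — PASS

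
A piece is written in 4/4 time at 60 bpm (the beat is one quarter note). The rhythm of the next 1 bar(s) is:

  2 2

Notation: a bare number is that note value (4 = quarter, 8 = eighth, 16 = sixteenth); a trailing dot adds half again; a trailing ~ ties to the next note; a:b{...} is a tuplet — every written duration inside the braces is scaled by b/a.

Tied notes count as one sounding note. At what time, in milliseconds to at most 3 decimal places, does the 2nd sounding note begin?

note 2 onset = 2b = 2000.0ms

1. 0.0ms @ 0 + 2000.0ms (2)
2. 2000.0ms @ 2 + 2000.0ms (2)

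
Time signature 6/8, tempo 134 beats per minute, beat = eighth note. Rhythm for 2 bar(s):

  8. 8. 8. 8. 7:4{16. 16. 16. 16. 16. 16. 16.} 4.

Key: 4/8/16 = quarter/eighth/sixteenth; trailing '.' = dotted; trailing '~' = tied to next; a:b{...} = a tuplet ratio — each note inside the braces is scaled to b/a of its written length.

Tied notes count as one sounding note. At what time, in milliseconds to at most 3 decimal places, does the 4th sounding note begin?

1. 0.0ms @ 0 + 671.642ms (3/2)
2. 671.642ms @ 3/2 + 671.642ms (3/2)
3. 1343.284ms @ 3 + 671.642ms (3/2)
4. 2014.925ms @ 9/2 + 671.642ms (3/2)
5. 2686.567ms @ 6 + 191.898ms (3/7)
6. 2878.465ms @ 45/7 + 191.898ms (3/7)
7. 3070.362ms @ 48/7 + 191.898ms (3/7)
8. 3262.26ms @ 51/7 + 191.898ms (3/7)
9. 3454.158ms @ 54/7 + 191.898ms (3/7)
10. 3646.055ms @ 57/7 + 191.898ms (3/7)
11. 3837.953ms @ 60/7 + 191.898ms (3/7)
12. 4029.851ms @ 9 + 1343.284ms (3)

note 4 onset = 9/2b = 2014.925ms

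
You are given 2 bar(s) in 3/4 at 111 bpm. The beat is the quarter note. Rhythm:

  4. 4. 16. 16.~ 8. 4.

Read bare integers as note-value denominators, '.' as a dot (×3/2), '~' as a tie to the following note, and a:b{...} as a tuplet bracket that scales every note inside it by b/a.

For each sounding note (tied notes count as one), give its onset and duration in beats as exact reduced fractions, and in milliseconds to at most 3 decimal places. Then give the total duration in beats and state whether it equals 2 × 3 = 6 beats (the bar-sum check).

1) 0.0ms=0b +810.811ms=3/2b
2) 810.811ms=3/2b +810.811ms=3/2b
3) 1621.622ms=3b +202.703ms=3/8b
4) 1824.324ms=27/8b +608.108ms=9/8b
5) 2432.432ms=9/2b +810.811ms=3/2b
Σ=6b of 6 (111bpm 3/4) — PASS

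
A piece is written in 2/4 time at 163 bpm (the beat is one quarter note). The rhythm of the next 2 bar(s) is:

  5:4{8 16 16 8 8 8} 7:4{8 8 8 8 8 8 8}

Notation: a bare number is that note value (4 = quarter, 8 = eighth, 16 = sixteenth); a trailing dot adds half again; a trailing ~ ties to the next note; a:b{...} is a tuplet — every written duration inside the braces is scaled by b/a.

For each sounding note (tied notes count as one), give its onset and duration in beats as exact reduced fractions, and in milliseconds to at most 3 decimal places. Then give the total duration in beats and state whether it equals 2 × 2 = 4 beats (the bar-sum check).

1) 0.0ms=0b +147.239ms=2/5b
2) 147.239ms=2/5b +73.62ms=1/5b
3) 220.859ms=3/5b +73.62ms=1/5b
4) 294.479ms=4/5b +147.239ms=2/5b
5) 441.718ms=6/5b +147.239ms=2/5b
6) 588.957ms=8/5b +147.239ms=2/5b
7) 736.196ms=2b +105.171ms=2/7b
8) 841.367ms=16/7b +105.171ms=2/7b
9) 946.538ms=18/7b +105.171ms=2/7b
10) 1051.709ms=20/7b +105.171ms=2/7b
11) 1156.88ms=22/7b +105.171ms=2/7b
12) 1262.051ms=24/7b +105.171ms=2/7b
13) 1367.222ms=26/7b +105.171ms=2/7b
Σ=4b of 4 (163bpm 2/4) — PASS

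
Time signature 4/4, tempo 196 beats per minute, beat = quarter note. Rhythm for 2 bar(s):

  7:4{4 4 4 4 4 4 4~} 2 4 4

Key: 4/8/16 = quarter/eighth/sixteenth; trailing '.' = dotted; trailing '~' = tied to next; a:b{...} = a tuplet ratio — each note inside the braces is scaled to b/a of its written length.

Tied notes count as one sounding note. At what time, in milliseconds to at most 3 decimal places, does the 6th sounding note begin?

1. 0.0ms @ 0 + 174.927ms (4/7)
2. 174.927ms @ 4/7 + 174.927ms (4/7)
3. 349.854ms @ 8/7 + 174.927ms (4/7)
4. 524.781ms @ 12/7 + 174.927ms (4/7)
5. 699.708ms @ 16/7 + 174.927ms (4/7)
6. 874.636ms @ 20/7 + 174.927ms (4/7)
7. 1049.563ms @ 24/7 + 787.172ms (18/7)
8. 1836.735ms @ 6 + 306.122ms (1)
9. 2142.857ms @ 7 + 306.122ms (1)

note 6 onset = 20/7b = 874.636ms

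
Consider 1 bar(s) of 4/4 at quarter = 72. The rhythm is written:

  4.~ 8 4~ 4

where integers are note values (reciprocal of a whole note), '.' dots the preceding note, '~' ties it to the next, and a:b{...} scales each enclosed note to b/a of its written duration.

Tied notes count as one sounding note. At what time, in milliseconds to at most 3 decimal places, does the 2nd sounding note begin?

1. 0.0ms @ 0 + 1666.667ms (2)
2. 1666.667ms @ 2 + 1666.667ms (2)

note 2 onset = 2b = 1666.667ms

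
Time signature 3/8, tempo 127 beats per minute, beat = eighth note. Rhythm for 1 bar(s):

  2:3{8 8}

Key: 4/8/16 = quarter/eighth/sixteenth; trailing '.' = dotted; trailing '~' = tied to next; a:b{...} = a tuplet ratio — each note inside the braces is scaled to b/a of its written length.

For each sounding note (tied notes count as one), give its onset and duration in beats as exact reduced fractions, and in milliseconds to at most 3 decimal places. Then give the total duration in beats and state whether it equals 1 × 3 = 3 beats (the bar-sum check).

1) 0.0ms=0b +708.661ms=3/2b
2) 708.661ms=3/2b +708.661ms=3/2b
Σ=3b of 3 (127bpm 3/8) — PASS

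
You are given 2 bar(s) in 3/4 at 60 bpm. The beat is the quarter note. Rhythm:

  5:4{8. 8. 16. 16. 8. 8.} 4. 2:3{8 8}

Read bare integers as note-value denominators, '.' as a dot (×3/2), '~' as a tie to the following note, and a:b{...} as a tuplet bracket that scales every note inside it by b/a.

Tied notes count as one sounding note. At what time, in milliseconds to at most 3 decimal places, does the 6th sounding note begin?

1. 0.0ms @ 0 + 600.0ms (3/5)
2. 600.0ms @ 3/5 + 600.0ms (3/5)
3. 1200.0ms @ 6/5 + 300.0ms (3/10)
4. 1500.0ms @ 3/2 + 300.0ms (3/10)
5. 1800.0ms @ 9/5 + 600.0ms (3/5)
6. 2400.0ms @ 12/5 + 600.0ms (3/5)
7. 3000.0ms @ 3 + 1500.0ms (3/2)
8. 4500.0ms @ 9/2 + 750.0ms (3/4)
9. 5250.0ms @ 21/4 + 750.0ms (3/4)

note 6 onset = 12/5b = 2400.0ms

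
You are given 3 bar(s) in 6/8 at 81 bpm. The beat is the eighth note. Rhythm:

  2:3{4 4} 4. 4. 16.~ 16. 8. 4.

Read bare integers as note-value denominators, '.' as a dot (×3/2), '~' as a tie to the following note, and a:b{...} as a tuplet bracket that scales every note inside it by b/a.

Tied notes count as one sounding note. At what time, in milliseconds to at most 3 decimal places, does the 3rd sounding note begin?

1. 0.0ms @ 0 + 2222.222ms (3)
2. 2222.222ms @ 3 + 2222.222ms (3)
3. 4444.444ms @ 6 + 2222.222ms (3)
4. 6666.667ms @ 9 + 2222.222ms (3)
5. 8888.889ms @ 12 + 1111.111ms (3/2)
6. 10000.0ms @ 27/2 + 1111.111ms (3/2)
7. 11111.111ms @ 15 + 2222.222ms (3)

note 3 onset = 6b = 4444.444ms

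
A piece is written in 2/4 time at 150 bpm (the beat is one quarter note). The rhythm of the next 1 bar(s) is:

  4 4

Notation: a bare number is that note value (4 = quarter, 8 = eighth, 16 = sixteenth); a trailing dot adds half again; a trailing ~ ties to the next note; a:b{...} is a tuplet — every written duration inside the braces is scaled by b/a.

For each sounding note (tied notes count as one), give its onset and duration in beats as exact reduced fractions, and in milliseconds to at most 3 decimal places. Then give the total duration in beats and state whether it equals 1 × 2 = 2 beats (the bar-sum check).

1) 0.0ms=0b +400.0ms=1b
2) 400.0ms=1b +400.0ms=1b
Σ=2b of 2 (150bpm 2/4) — PASS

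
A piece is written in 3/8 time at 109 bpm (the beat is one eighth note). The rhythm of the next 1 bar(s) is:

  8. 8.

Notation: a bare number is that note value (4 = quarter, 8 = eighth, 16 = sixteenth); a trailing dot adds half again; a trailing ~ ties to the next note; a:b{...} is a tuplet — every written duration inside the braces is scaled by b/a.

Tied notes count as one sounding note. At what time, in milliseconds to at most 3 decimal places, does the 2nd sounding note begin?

note 2 onset = 3/2b = 825.688ms

1. 0.0ms @ 0 + 825.688ms (3/2)
2. 825.688ms @ 3/2 + 825.688ms (3/2)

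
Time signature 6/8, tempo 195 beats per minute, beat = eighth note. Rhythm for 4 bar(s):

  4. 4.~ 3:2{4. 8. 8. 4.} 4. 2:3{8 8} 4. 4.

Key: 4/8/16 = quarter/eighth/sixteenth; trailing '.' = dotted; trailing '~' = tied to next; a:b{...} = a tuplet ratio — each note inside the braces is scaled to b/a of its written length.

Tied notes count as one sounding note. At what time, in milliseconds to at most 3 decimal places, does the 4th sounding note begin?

note 4 onset = 9b = 2769.231ms

1. 0.0ms @ 0 + 923.077ms (3)
2. 923.077ms @ 3 + 1538.462ms (5)
3. 2461.538ms @ 8 + 307.692ms (1)
4. 2769.231ms @ 9 + 307.692ms (1)
5. 3076.923ms @ 10 + 615.385ms (2)
6. 3692.308ms @ 12 + 923.077ms (3)
7. 4615.385ms @ 15 + 461.538ms (3/2)
8. 5076.923ms @ 33/2 + 461.538ms (3/2)
9. 5538.462ms @ 18 + 923.077ms (3)
10. 6461.538ms @ 21 + 923.077ms (3)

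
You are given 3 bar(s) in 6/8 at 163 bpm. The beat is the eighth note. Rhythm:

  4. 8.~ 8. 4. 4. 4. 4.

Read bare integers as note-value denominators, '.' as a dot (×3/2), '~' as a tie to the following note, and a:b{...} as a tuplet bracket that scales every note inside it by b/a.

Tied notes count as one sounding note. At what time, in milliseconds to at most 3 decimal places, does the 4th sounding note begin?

1. 0.0ms @ 0 + 1104.294ms (3)
2. 1104.294ms @ 3 + 1104.294ms (3)
3. 2208.589ms @ 6 + 1104.294ms (3)
4. 3312.883ms @ 9 + 1104.294ms (3)
5. 4417.178ms @ 12 + 1104.294ms (3)
6. 5521.472ms @ 15 + 1104.294ms (3)

note 4 onset = 9b = 3312.883ms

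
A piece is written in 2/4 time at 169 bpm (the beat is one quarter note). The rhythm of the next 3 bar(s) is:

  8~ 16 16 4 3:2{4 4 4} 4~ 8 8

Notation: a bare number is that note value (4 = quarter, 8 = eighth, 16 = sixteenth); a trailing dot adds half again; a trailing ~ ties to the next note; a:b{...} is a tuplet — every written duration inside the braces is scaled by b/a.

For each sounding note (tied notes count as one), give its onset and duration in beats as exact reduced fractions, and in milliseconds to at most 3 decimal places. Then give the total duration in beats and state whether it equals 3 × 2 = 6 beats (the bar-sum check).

1) 0.0ms=0b +266.272ms=3/4b
2) 266.272ms=3/4b +88.757ms=1/4b
3) 355.03ms=1b +355.03ms=1b
4) 710.059ms=2b +236.686ms=2/3b
5) 946.746ms=8/3b +236.686ms=2/3b
6) 1183.432ms=10/3b +236.686ms=2/3b
7) 1420.118ms=4b +532.544ms=3/2b
8) 1952.663ms=11/2b +177.515ms=1/2b
Σ=6b of 6 (169bpm 2/4) — PASS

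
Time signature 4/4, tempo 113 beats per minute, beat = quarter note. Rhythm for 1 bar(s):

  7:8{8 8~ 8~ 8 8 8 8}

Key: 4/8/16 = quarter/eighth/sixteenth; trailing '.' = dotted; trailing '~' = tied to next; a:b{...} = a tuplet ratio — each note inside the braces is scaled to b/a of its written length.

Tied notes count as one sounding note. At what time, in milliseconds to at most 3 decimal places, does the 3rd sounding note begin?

note 3 onset = 16/7b = 1213.654ms

1. 0.0ms @ 0 + 303.413ms (4/7)
2. 303.413ms @ 4/7 + 910.24ms (12/7)
3. 1213.654ms @ 16/7 + 303.413ms (4/7)
4. 1517.067ms @ 20/7 + 303.413ms (4/7)
5. 1820.48ms @ 24/7 + 303.413ms (4/7)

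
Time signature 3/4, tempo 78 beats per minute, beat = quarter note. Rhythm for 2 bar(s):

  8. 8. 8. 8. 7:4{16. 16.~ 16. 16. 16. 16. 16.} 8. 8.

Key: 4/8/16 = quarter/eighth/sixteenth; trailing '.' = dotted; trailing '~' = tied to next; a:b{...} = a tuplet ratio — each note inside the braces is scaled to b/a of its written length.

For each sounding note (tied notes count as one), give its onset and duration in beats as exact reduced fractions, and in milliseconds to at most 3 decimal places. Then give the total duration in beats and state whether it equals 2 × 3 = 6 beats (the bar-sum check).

1) 0.0ms=0b +576.923ms=3/4b
2) 576.923ms=3/4b +576.923ms=3/4b
3) 1153.846ms=3/2b +576.923ms=3/4b
4) 1730.769ms=9/4b +576.923ms=3/4b
5) 2307.692ms=3b +164.835ms=3/14b
6) 2472.527ms=45/14b +329.67ms=3/7b
7) 2802.198ms=51/14b +164.835ms=3/14b
8) 2967.033ms=27/7b +164.835ms=3/14b
9) 3131.868ms=57/14b +164.835ms=3/14b
10) 3296.703ms=30/7b +164.835ms=3/14b
11) 3461.538ms=9/2b +576.923ms=3/4b
12) 4038.462ms=21/4b +576.923ms=3/4b
Σ=6b of 6 (78bpm 3/4) — PASS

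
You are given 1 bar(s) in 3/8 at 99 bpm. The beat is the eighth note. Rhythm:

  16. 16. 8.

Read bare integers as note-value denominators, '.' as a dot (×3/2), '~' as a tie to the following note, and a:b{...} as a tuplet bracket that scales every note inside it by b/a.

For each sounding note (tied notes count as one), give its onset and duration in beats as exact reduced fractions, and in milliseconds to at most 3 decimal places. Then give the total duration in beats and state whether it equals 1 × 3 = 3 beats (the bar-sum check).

1) 0.0ms=0b +454.545ms=3/4b
2) 454.545ms=3/4b +454.545ms=3/4b
3) 909.091ms=3/2b +909.091ms=3/2b
Σ=3b of 3 (99bpm 3/8) — PASS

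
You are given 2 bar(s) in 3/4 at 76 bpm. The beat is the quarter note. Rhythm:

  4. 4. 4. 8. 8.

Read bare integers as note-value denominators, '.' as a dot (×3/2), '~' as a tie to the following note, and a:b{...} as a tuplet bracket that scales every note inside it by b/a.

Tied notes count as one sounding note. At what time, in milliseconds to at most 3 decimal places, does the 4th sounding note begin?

note 4 onset = 9/2b = 3552.632ms

1. 0.0ms @ 0 + 1184.211ms (3/2)
2. 1184.211ms @ 3/2 + 1184.211ms (3/2)
3. 2368.421ms @ 3 + 1184.211ms (3/2)
4. 3552.632ms @ 9/2 + 592.105ms (3/4)
5. 4144.737ms @ 21/4 + 592.105ms (3/4)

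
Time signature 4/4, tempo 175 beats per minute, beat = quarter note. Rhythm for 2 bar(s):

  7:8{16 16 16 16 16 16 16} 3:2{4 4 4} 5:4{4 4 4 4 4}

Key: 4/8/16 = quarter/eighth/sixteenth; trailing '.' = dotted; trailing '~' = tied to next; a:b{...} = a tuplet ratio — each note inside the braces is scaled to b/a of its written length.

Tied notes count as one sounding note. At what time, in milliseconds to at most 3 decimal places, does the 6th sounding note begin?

note 6 onset = 10/7b = 489.796ms

1. 0.0ms @ 0 + 97.959ms (2/7)
2. 97.959ms @ 2/7 + 97.959ms (2/7)
3. 195.918ms @ 4/7 + 97.959ms (2/7)
4. 293.878ms @ 6/7 + 97.959ms (2/7)
5. 391.837ms @ 8/7 + 97.959ms (2/7)
6. 489.796ms @ 10/7 + 97.959ms (2/7)
7. 587.755ms @ 12/7 + 97.959ms (2/7)
8. 685.714ms @ 2 + 228.571ms (2/3)
9. 914.286ms @ 8/3 + 228.571ms (2/3)
10. 1142.857ms @ 10/3 + 228.571ms (2/3)
11. 1371.429ms @ 4 + 274.286ms (4/5)
12. 1645.714ms @ 24/5 + 274.286ms (4/5)
13. 1920.0ms @ 28/5 + 274.286ms (4/5)
14. 2194.286ms @ 32/5 + 274.286ms (4/5)
15. 2468.571ms @ 36/5 + 274.286ms (4/5)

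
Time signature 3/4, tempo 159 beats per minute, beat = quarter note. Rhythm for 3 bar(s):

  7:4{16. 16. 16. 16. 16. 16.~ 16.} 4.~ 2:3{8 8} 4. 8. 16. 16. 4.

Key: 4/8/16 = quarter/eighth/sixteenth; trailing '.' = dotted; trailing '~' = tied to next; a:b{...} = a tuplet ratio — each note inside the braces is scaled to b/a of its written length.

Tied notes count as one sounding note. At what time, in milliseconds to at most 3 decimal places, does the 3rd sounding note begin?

note 3 onset = 3/7b = 161.725ms

1. 0.0ms @ 0 + 80.863ms (3/14)
2. 80.863ms @ 3/14 + 80.863ms (3/14)
3. 161.725ms @ 3/7 + 80.863ms (3/14)
4. 242.588ms @ 9/14 + 80.863ms (3/14)
5. 323.45ms @ 6/7 + 80.863ms (3/14)
6. 404.313ms @ 15/14 + 161.725ms (3/7)
7. 566.038ms @ 3/2 + 849.057ms (9/4)
8. 1415.094ms @ 15/4 + 283.019ms (3/4)
9. 1698.113ms @ 9/2 + 566.038ms (3/2)
10. 2264.151ms @ 6 + 283.019ms (3/4)
11. 2547.17ms @ 27/4 + 141.509ms (3/8)
12. 2688.679ms @ 57/8 + 141.509ms (3/8)
13. 2830.189ms @ 15/2 + 566.038ms (3/2)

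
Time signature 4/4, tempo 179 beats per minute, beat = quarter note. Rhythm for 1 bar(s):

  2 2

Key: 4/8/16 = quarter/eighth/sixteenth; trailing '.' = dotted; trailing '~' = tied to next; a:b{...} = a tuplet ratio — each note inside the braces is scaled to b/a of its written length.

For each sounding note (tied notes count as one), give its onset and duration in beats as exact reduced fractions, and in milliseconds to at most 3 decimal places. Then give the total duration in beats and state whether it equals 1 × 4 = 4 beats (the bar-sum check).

1) 0.0ms=0b +670.391ms=2b
2) 670.391ms=2b +670.391ms=2b
Σ=4b of 4 (179bpm 4/4) — PASS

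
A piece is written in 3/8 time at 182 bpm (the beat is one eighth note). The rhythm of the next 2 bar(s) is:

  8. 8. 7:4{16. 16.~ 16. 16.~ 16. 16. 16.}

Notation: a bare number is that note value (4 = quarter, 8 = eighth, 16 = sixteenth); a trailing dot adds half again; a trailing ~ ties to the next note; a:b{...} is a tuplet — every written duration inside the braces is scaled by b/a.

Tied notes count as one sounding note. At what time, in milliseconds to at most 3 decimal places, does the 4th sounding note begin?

1. 0.0ms @ 0 + 494.505ms (3/2)
2. 494.505ms @ 3/2 + 494.505ms (3/2)
3. 989.011ms @ 3 + 141.287ms (3/7)
4. 1130.298ms @ 24/7 + 282.575ms (6/7)
5. 1412.873ms @ 30/7 + 282.575ms (6/7)
6. 1695.447ms @ 36/7 + 141.287ms (3/7)
7. 1836.735ms @ 39/7 + 141.287ms (3/7)

note 4 onset = 24/7b = 1130.298ms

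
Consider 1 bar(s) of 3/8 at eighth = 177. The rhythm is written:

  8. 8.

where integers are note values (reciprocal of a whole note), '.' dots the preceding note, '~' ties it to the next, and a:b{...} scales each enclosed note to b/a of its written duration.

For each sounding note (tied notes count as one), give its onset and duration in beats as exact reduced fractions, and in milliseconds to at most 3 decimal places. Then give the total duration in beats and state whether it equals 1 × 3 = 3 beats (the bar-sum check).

1) 0.0ms=0b +508.475ms=3/2b
2) 508.475ms=3/2b +508.475ms=3/2b
Σ=3b of 3 (177bpm 3/8) — PASS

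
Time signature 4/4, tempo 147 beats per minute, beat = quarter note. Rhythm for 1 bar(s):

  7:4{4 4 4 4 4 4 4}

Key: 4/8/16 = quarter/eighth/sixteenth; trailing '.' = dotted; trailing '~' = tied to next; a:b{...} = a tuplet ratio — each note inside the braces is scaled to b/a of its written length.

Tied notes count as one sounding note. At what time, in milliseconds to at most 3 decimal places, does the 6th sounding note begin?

note 6 onset = 20/7b = 1166.181ms

1. 0.0ms @ 0 + 233.236ms (4/7)
2. 233.236ms @ 4/7 + 233.236ms (4/7)
3. 466.472ms @ 8/7 + 233.236ms (4/7)
4. 699.708ms @ 12/7 + 233.236ms (4/7)
5. 932.945ms @ 16/7 + 233.236ms (4/7)
6. 1166.181ms @ 20/7 + 233.236ms (4/7)
7. 1399.417ms @ 24/7 + 233.236ms (4/7)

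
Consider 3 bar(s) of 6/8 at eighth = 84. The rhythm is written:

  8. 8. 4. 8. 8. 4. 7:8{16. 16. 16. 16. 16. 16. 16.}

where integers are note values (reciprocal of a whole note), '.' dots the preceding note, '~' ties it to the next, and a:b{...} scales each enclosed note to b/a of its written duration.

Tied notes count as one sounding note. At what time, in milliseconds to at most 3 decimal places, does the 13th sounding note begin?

1. 0.0ms @ 0 + 1071.429ms (3/2)
2. 1071.429ms @ 3/2 + 1071.429ms (3/2)
3. 2142.857ms @ 3 + 2142.857ms (3)
4. 4285.714ms @ 6 + 1071.429ms (3/2)
5. 5357.143ms @ 15/2 + 1071.429ms (3/2)
6. 6428.571ms @ 9 + 2142.857ms (3)
7. 8571.429ms @ 12 + 612.245ms (6/7)
8. 9183.673ms @ 90/7 + 612.245ms (6/7)
9. 9795.918ms @ 96/7 + 612.245ms (6/7)
10. 10408.163ms @ 102/7 + 612.245ms (6/7)
11. 11020.408ms @ 108/7 + 612.245ms (6/7)
12. 11632.653ms @ 114/7 + 612.245ms (6/7)
13. 12244.898ms @ 120/7 + 612.245ms (6/7)

note 13 onset = 120/7b = 12244.898ms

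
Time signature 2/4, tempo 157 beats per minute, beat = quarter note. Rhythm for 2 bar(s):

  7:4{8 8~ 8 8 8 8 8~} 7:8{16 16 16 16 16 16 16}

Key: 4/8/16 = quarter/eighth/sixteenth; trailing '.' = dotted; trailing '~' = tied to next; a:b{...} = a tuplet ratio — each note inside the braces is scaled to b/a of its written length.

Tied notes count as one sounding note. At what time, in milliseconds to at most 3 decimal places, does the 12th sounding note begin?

1. 0.0ms @ 0 + 109.19ms (2/7)
2. 109.19ms @ 2/7 + 218.38ms (4/7)
3. 327.571ms @ 6/7 + 109.19ms (2/7)
4. 436.761ms @ 8/7 + 109.19ms (2/7)
5. 545.951ms @ 10/7 + 109.19ms (2/7)
6. 655.141ms @ 12/7 + 218.38ms (4/7)
7. 873.521ms @ 16/7 + 109.19ms (2/7)
8. 982.712ms @ 18/7 + 109.19ms (2/7)
9. 1091.902ms @ 20/7 + 109.19ms (2/7)
10. 1201.092ms @ 22/7 + 109.19ms (2/7)
11. 1310.282ms @ 24/7 + 109.19ms (2/7)
12. 1419.472ms @ 26/7 + 109.19ms (2/7)

note 12 onset = 26/7b = 1419.472ms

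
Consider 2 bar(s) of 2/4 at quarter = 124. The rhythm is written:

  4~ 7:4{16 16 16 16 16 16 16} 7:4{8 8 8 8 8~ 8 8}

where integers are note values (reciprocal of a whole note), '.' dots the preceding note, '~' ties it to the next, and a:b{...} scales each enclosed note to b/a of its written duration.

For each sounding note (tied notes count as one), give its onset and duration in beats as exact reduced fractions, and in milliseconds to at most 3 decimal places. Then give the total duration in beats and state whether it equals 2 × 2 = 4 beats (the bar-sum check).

1) 0.0ms=0b +552.995ms=8/7b
2) 552.995ms=8/7b +69.124ms=1/7b
3) 622.12ms=9/7b +69.124ms=1/7b
4) 691.244ms=10/7b +69.124ms=1/7b
5) 760.369ms=11/7b +69.124ms=1/7b
6) 829.493ms=12/7b +69.124ms=1/7b
7) 898.618ms=13/7b +69.124ms=1/7b
8) 967.742ms=2b +138.249ms=2/7b
9) 1105.991ms=16/7b +138.249ms=2/7b
10) 1244.24ms=18/7b +138.249ms=2/7b
11) 1382.488ms=20/7b +138.249ms=2/7b
12) 1520.737ms=22/7b +276.498ms=4/7b
13) 1797.235ms=26/7b +138.249ms=2/7b
Σ=4b of 4 (124bpm 2/4) — PASS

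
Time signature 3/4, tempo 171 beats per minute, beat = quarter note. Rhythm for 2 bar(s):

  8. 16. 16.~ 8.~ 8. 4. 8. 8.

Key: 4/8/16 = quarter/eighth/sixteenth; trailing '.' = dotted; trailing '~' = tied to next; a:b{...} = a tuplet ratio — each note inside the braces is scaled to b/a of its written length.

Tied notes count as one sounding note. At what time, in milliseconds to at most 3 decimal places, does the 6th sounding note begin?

note 6 onset = 21/4b = 1842.105ms

1. 0.0ms @ 0 + 263.158ms (3/4)
2. 263.158ms @ 3/4 + 131.579ms (3/8)
3. 394.737ms @ 9/8 + 657.895ms (15/8)
4. 1052.632ms @ 3 + 526.316ms (3/2)
5. 1578.947ms @ 9/2 + 263.158ms (3/4)
6. 1842.105ms @ 21/4 + 263.158ms (3/4)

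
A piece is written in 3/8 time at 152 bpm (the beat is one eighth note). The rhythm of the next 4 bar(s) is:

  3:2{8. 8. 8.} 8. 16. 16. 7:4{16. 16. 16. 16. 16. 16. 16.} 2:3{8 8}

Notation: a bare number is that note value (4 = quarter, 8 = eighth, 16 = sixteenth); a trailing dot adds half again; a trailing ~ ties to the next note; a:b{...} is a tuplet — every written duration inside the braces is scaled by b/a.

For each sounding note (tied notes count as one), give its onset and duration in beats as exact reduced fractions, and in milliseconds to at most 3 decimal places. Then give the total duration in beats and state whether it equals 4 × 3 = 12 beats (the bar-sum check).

1) 0.0ms=0b +394.737ms=1b
2) 394.737ms=1b +394.737ms=1b
3) 789.474ms=2b +394.737ms=1b
4) 1184.211ms=3b +592.105ms=3/2b
5) 1776.316ms=9/2b +296.053ms=3/4b
6) 2072.368ms=21/4b +296.053ms=3/4b
7) 2368.421ms=6b +169.173ms=3/7b
8) 2537.594ms=45/7b +169.173ms=3/7b
9) 2706.767ms=48/7b +169.173ms=3/7b
10) 2875.94ms=51/7b +169.173ms=3/7b
11) 3045.113ms=54/7b +169.173ms=3/7b
12) 3214.286ms=57/7b +169.173ms=3/7b
13) 3383.459ms=60/7b +169.173ms=3/7b
14) 3552.632ms=9b +592.105ms=3/2b
15) 4144.737ms=21/2b +592.105ms=3/2b
Σ=12b of 12 (152bpm 3/8) — PASS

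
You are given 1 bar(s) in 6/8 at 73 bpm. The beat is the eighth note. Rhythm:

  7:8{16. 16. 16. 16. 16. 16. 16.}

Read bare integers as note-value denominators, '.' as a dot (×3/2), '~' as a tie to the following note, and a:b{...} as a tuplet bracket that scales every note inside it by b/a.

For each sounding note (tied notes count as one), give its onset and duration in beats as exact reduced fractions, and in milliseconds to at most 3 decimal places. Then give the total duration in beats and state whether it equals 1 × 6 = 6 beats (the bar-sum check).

1) 0.0ms=0b +704.501ms=6/7b
2) 704.501ms=6/7b +704.501ms=6/7b
3) 1409.002ms=12/7b +704.501ms=6/7b
4) 2113.503ms=18/7b +704.501ms=6/7b
5) 2818.004ms=24/7b +704.501ms=6/7b
6) 3522.505ms=30/7b +704.501ms=6/7b
7) 4227.006ms=36/7b +704.501ms=6/7b
Σ=6b of 6 (73bpm 6/8) — PASS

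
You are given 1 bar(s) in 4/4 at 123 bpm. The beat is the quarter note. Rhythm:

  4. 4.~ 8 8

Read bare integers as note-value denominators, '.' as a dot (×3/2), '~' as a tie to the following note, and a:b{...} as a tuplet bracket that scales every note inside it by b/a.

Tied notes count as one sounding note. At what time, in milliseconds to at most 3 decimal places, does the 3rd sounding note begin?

1. 0.0ms @ 0 + 731.707ms (3/2)
2. 731.707ms @ 3/2 + 975.61ms (2)
3. 1707.317ms @ 7/2 + 243.902ms (1/2)

note 3 onset = 7/2b = 1707.317ms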